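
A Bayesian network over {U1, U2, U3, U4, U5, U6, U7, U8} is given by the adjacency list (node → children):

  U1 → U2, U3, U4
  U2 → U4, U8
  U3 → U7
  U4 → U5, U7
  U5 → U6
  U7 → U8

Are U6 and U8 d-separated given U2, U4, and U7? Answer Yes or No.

We examine all 6 paths between U6 and U8:
Path 1: U6 ← U5 ← U4 ← U1 → U2 → U8
  U4 is a chain here and U4 is conditioned on, so the path is blocked at U4.
Path 2: U6 ← U5 ← U4 ← U1 → U3 → U7 → U8
  U4 is a chain here and U4 is conditioned on, so the path is blocked at U4.
Path 3: U6 ← U5 ← U4 ← U2 ← U1 → U3 → U7 → U8
  U4 is a chain here and U4 is conditioned on, so the path is blocked at U4.
Path 4: U6 ← U5 ← U4 ← U2 → U8
  U4 is a chain here and U4 is conditioned on, so the path is blocked at U4.
Path 5: U6 ← U5 ← U4 → U7 ← U3 ← U1 → U2 → U8
  U4 is a fork here and U4 is conditioned on, so the path is blocked at U4.
Path 6: U6 ← U5 ← U4 → U7 → U8
  U4 is a fork here and U4 is conditioned on, so the path is blocked at U4.
Every path is blocked, so U6 and U8 are d-separated given {U2, U4, U7}.

Yes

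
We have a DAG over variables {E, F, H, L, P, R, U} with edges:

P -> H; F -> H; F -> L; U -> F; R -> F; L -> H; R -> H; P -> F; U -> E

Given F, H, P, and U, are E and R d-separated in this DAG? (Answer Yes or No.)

Yes — E and R are d-separated given {F, H, P, U}.

4 paths connect E and R; each must be blocked for d-separation to hold:
Path 1: E ← U → F ← P → H ← R
  U is a fork here and U is conditioned on, so the path is blocked at U.
Path 2: E ← U → F ← R
  U is a fork here and U is conditioned on, so the path is blocked at U.
Path 3: E ← U → F → H ← R
  U is a fork here and U is conditioned on, so the path is blocked at U.
Path 4: E ← U → F → L → H ← R
  U is a fork here and U is conditioned on, so the path is blocked at U.
Every path is blocked, so E and R are d-separated given {F, H, P, U}.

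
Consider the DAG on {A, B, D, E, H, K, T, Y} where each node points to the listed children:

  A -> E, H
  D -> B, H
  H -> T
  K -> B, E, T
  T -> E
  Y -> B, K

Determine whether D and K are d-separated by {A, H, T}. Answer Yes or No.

Yes — D and K are d-separated given {A, H, T}.

There are 6 undirected paths between D and K; checking each against the conditioning set {A, H, T}:
  1. D → H ← A → E ← K — H:collider[open]; A:fork[blocks]; E:collider[blocks] ⇒ blocked
  2. D → H ← A → E ← T ← K — H:collider[open]; A:fork[blocks]; E:collider[blocks]; T:chain[blocks] ⇒ blocked
  3. D → H → T ← K — H:chain[blocks]; T:collider[open] ⇒ blocked
  4. D → H → T → E ← K — H:chain[blocks]; T:chain[blocks]; E:collider[blocks] ⇒ blocked
  5. D → B ← Y → K — B:collider[blocks]; Y:fork[open] ⇒ blocked
  6. D → B ← K — B:collider[blocks] ⇒ blocked
All paths are blocked; D ⊥ K | {A, H, T} holds.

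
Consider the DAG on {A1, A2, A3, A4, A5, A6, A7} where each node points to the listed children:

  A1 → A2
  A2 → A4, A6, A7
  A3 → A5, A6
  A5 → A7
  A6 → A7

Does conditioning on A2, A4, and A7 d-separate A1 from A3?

There are 4 undirected paths between A1 and A3; checking each against the conditioning set {A2, A4, A7}:
Path 1: A1 → A2 → A7 ← A6 ← A3
  A2 is a chain here and A2 is conditioned on, so the path is blocked at A2.
Path 2: A1 → A2 → A7 ← A5 ← A3
  A2 is a chain here and A2 is conditioned on, so the path is blocked at A2.
Path 3: A1 → A2 → A6 → A7 ← A5 ← A3
  A2 is a chain here and A2 is conditioned on, so the path is blocked at A2.
Path 4: A1 → A2 → A6 ← A3
  A2 is a chain here and A2 is conditioned on, so the path is blocked at A2.
Since every path is blocked, d-separation holds.

Yes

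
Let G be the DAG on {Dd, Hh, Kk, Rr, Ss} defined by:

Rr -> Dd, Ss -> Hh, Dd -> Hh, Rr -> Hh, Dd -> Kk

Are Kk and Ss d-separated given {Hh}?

2 paths connect Kk and Ss; each must be blocked for d-separation to hold:
Path 1: Kk ← Dd ← Rr → Hh ← Ss
  Dd is a chain and Dd is not conditioned on; Rr is a fork and Rr is not conditioned on; Hh is a collider and Hh is conditioned on, which opens it — no node blocks this path, so it is active.
Path 2: Kk ← Dd → Hh ← Ss
  Dd is a fork and Dd is not conditioned on; Hh is a collider and Hh is conditioned on, which opens it — no node blocks this path, so it is active.
Since the path Kk ← Dd ← Rr → Hh ← Ss is active, Kk and Ss are not d-separated given {Hh}.

No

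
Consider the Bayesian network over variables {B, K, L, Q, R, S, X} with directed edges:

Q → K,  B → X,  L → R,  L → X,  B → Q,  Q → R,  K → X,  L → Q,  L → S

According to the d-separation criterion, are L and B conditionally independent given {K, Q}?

No

There are 6 undirected paths between L and B; checking each against the conditioning set {K, Q}:
Path 1: L → X ← B
  X is a collider here and neither X nor any of its descendants is conditioned on, so the collider stays closed — the path is blocked at X.
Path 2: L → X ← K ← Q ← B
  X is a collider here and neither X nor any of its descendants is conditioned on, so the collider stays closed — the path is blocked at X.
Path 3: L → Q ← B
  Q is a collider and Q is conditioned on, which opens it — no node blocks this path, so it is active.
Path 4: L → Q → K → X ← B
  Q is a chain here and Q is conditioned on, so the path is blocked at Q.
Path 5: L → R ← Q ← B
  R is a collider here and neither R nor any of its descendants is conditioned on, so the collider stays closed — the path is blocked at R.
Path 6: L → R ← Q → K → X ← B
  R is a collider here and neither R nor any of its descendants is conditioned on, so the collider stays closed — the path is blocked at R.
At least one path is unblocked, so d-separation fails.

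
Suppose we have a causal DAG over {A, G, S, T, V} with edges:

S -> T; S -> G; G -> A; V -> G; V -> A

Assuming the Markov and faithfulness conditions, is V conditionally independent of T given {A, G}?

No

Enumerating the 2 paths from V to T and testing each for blocking by {A, G}:
Path 1: V → A ← G ← S → T
  G is a chain here and G is conditioned on, so the path is blocked at G.
Path 2: V → G ← S → T
  G is a collider and G is conditioned on, which opens it; S is a fork and S is not conditioned on — no node blocks this path, so it is active.
Since the path V → G ← S → T is active, V and T are not d-separated given {A, G}.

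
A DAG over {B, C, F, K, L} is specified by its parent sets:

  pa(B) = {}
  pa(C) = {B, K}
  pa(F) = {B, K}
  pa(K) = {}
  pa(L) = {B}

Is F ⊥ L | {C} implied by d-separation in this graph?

No

2 paths connect F and L; each must be blocked for d-separation to hold:
Path 1: F ← K → C ← B → L
  K is a fork and K is not conditioned on; C is a collider and C is conditioned on, which opens it; B is a fork and B is not conditioned on — no node blocks this path, so it is active.
Path 2: F ← B → L
  B is a fork and B is not conditioned on — no node blocks this path, so it is active.
Because an active path exists, F and L are not d-separated.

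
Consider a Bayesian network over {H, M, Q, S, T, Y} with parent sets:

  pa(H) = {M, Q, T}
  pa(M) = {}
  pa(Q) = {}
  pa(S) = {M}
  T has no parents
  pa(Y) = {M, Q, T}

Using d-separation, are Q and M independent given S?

Yes — Q and M are d-separated given {S}.

4 paths connect Q and M; each must be blocked for d-separation to hold:
Path 1: Q → H ← M
  H is a collider here and neither H nor any of its descendants is conditioned on, so the collider stays closed — the path is blocked at H.
Path 2: Q → H ← T → Y ← M
  H is a collider here and neither H nor any of its descendants is conditioned on, so the collider stays closed — the path is blocked at H.
Path 3: Q → Y ← M
  Y is a collider here and neither Y nor any of its descendants is conditioned on, so the collider stays closed — the path is blocked at Y.
Path 4: Q → Y ← T → H ← M
  Y is a collider here and neither Y nor any of its descendants is conditioned on, so the collider stays closed — the path is blocked at Y.
Every path is blocked, so Q and M are d-separated given {S}.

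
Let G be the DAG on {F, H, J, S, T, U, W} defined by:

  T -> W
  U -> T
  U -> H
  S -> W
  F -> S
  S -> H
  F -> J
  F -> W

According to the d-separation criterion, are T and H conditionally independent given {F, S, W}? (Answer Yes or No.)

No

There are 3 undirected paths between T and H; checking each against the conditioning set {F, S, W}:
  1. T ← U → H — U:fork[open] ⇒ active
  2. T → W ← F → S → H — W:collider[open]; F:fork[blocks]; S:chain[blocks] ⇒ blocked
  3. T → W ← S → H — W:collider[open]; S:fork[blocks] ⇒ blocked
Because an active path exists, T and H are not d-separated.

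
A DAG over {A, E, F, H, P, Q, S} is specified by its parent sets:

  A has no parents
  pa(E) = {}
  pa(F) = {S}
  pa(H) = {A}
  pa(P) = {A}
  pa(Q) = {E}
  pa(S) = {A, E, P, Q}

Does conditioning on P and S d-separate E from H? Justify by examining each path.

There are 4 undirected paths between E and H; checking each against the conditioning set {P, S}:
  1. E → Q → S ← A → H — Q:chain[open]; S:collider[open]; A:fork[open] ⇒ active
  2. E → Q → S ← P ← A → H — Q:chain[open]; S:collider[open]; P:chain[blocks]; A:fork[open] ⇒ blocked
  3. E → S ← A → H — S:collider[open]; A:fork[open] ⇒ active
  4. E → S ← P ← A → H — S:collider[open]; P:chain[blocks]; A:fork[open] ⇒ blocked
At least one path is unblocked, so d-separation fails.

No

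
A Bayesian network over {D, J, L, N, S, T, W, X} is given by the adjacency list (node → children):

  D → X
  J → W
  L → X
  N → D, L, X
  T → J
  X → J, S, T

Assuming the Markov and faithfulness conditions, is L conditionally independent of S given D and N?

There are 3 undirected paths between L and S; checking each against the conditioning set {D, N}:
Path 1: L ← N → D → X → S
  N is a fork here and N is conditioned on, so the path is blocked at N.
Path 2: L ← N → X → S
  N is a fork here and N is conditioned on, so the path is blocked at N.
Path 3: L → X → S
  X is a chain and X is not conditioned on — no node blocks this path, so it is active.
At least one path is unblocked, so d-separation fails.

No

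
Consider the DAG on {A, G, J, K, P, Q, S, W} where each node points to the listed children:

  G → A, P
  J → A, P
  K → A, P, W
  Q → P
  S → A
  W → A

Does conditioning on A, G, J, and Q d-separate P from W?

No

We examine all 6 paths between P and W:
Path 1: P ← K → A ← W
  K is a fork and K is not conditioned on; A is a collider and A is conditioned on, which opens it — no node blocks this path, so it is active.
Path 2: P ← K → W
  K is a fork and K is not conditioned on — no node blocks this path, so it is active.
Path 3: P ← G → A ← K → W
  G is a fork here and G is conditioned on, so the path is blocked at G.
Path 4: P ← G → A ← W
  G is a fork here and G is conditioned on, so the path is blocked at G.
Path 5: P ← J → A ← K → W
  J is a fork here and J is conditioned on, so the path is blocked at J.
Path 6: P ← J → A ← W
  J is a fork here and J is conditioned on, so the path is blocked at J.
At least one path is unblocked, so d-separation fails.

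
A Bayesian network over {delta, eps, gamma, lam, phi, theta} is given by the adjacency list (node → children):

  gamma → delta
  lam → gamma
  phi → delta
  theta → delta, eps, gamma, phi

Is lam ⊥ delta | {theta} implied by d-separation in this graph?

No

3 paths connect lam and delta; each must be blocked for d-separation to hold:
  1. lam → gamma → delta — gamma:chain[open] ⇒ active
  2. lam → gamma ← theta → delta — gamma:collider[blocks]; theta:fork[blocks] ⇒ blocked
  3. lam → gamma ← theta → phi → delta — gamma:collider[blocks]; theta:fork[blocks]; phi:chain[open] ⇒ blocked
Since the path lam → gamma → delta is active, lam and delta are not d-separated given {theta}.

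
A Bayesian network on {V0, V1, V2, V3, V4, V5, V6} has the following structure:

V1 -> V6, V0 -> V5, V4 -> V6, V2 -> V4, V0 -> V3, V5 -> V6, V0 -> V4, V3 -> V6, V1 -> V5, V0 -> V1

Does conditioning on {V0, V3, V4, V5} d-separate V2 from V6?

We examine all 6 paths between V2 and V6:
Path 1: V2 → V4 ← V0 → V5 ← V1 → V6
  V0 is a fork here and V0 is conditioned on, so the path is blocked at V0.
Path 2: V2 → V4 ← V0 → V5 → V6
  V0 is a fork here and V0 is conditioned on, so the path is blocked at V0.
Path 3: V2 → V4 ← V0 → V1 → V5 → V6
  V0 is a fork here and V0 is conditioned on, so the path is blocked at V0.
Path 4: V2 → V4 ← V0 → V1 → V6
  V0 is a fork here and V0 is conditioned on, so the path is blocked at V0.
Path 5: V2 → V4 ← V0 → V3 → V6
  V0 is a fork here and V0 is conditioned on, so the path is blocked at V0.
Path 6: V2 → V4 → V6
  V4 is a chain here and V4 is conditioned on, so the path is blocked at V4.
Since every path is blocked, d-separation holds.

Yes — V2 and V6 are d-separated given {V0, V3, V4, V5}.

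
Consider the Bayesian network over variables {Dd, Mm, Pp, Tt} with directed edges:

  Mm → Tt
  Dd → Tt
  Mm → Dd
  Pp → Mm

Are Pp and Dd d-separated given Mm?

Enumerating the 2 paths from Pp to Dd and testing each for blocking by {Mm}:
  1. Pp → Mm → Dd — Mm:chain[blocks] ⇒ blocked
  2. Pp → Mm → Tt ← Dd — Mm:chain[blocks]; Tt:collider[blocks] ⇒ blocked
Since every path is blocked, d-separation holds.

Yes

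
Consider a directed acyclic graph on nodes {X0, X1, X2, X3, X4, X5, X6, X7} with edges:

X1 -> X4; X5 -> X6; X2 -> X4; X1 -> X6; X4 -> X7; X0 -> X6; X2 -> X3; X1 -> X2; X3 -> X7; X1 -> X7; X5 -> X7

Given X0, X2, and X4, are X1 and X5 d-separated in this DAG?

Yes — X1 and X5 are d-separated given {X0, X2, X4}.

We examine all 6 paths between X1 and X5:
Path 1: X1 → X6 ← X5
  X6 is a collider here and neither X6 nor any of its descendants is conditioned on, so the collider stays closed — the path is blocked at X6.
Path 2: X1 → X4 ← X2 → X3 → X7 ← X5
  X2 is a fork here and X2 is conditioned on, so the path is blocked at X2.
Path 3: X1 → X4 → X7 ← X5
  X4 is a chain here and X4 is conditioned on, so the path is blocked at X4.
Path 4: X1 → X2 → X4 → X7 ← X5
  X2 is a chain here and X2 is conditioned on, so the path is blocked at X2.
Path 5: X1 → X2 → X3 → X7 ← X5
  X2 is a chain here and X2 is conditioned on, so the path is blocked at X2.
Path 6: X1 → X7 ← X5
  X7 is a collider here and neither X7 nor any of its descendants is conditioned on, so the collider stays closed — the path is blocked at X7.
Every path is blocked, so X1 and X5 are d-separated given {X0, X2, X4}.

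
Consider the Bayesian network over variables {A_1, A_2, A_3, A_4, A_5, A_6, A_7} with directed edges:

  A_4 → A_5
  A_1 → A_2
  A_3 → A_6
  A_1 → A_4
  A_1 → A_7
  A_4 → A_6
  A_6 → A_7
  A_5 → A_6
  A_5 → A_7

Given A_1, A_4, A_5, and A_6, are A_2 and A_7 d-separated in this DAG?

Yes

There are 5 undirected paths between A_2 and A_7; checking each against the conditioning set {A_1, A_4, A_5, A_6}:
Path 1: A_2 ← A_1 → A_4 → A_5 → A_7
  A_1 is a fork here and A_1 is conditioned on, so the path is blocked at A_1.
Path 2: A_2 ← A_1 → A_4 → A_5 → A_6 → A_7
  A_1 is a fork here and A_1 is conditioned on, so the path is blocked at A_1.
Path 3: A_2 ← A_1 → A_4 → A_6 → A_7
  A_1 is a fork here and A_1 is conditioned on, so the path is blocked at A_1.
Path 4: A_2 ← A_1 → A_4 → A_6 ← A_5 → A_7
  A_1 is a fork here and A_1 is conditioned on, so the path is blocked at A_1.
Path 5: A_2 ← A_1 → A_7
  A_1 is a fork here and A_1 is conditioned on, so the path is blocked at A_1.
All paths are blocked; A_2 ⊥ A_7 | {A_1, A_4, A_5, A_6} holds.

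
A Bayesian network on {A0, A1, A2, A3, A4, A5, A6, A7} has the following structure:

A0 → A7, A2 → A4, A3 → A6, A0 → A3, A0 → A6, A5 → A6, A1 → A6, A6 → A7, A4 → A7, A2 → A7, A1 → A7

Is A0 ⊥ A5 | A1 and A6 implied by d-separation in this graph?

No — A0 and A5 are not d-separated given {A1, A6}.

Enumerating the 4 paths from A0 to A5 and testing each for blocking by {A1, A6}:
  1. A0 → A7 ← A6 ← A5 — A7:collider[blocks]; A6:chain[blocks] ⇒ blocked
  2. A0 → A7 ← A1 → A6 ← A5 — A7:collider[blocks]; A1:fork[blocks]; A6:collider[open] ⇒ blocked
  3. A0 → A3 → A6 ← A5 — A3:chain[open]; A6:collider[open] ⇒ active
  4. A0 → A6 ← A5 — A6:collider[open] ⇒ active
Since the path A0 → A3 → A6 ← A5 is active, A0 and A5 are not d-separated given {A1, A6}.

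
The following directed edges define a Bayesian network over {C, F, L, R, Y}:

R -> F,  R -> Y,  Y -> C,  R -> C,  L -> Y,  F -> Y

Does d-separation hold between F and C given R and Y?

Yes — F and C are d-separated given {R, Y}.

Enumerating the 4 paths from F to C and testing each for blocking by {R, Y}:
Path 1: F ← R → C
  R is a fork here and R is conditioned on, so the path is blocked at R.
Path 2: F ← R → Y → C
  R is a fork here and R is conditioned on, so the path is blocked at R.
Path 3: F → Y → C
  Y is a chain here and Y is conditioned on, so the path is blocked at Y.
Path 4: F → Y ← R → C
  R is a fork here and R is conditioned on, so the path is blocked at R.
Since every path is blocked, d-separation holds.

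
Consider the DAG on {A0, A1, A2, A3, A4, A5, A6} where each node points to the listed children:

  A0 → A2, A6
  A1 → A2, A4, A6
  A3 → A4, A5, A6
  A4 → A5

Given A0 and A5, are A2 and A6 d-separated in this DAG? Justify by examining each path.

We examine all 4 paths between A2 and A6:
Path 1: A2 ← A1 → A6
  A1 is a fork and A1 is not conditioned on — no node blocks this path, so it is active.
Path 2: A2 ← A1 → A4 → A5 ← A3 → A6
  A1 is a fork and A1 is not conditioned on; A4 is a chain and A4 is not conditioned on; A5 is a collider and A5 is conditioned on, which opens it; A3 is a fork and A3 is not conditioned on — no node blocks this path, so it is active.
Path 3: A2 ← A1 → A4 ← A3 → A6
  A1 is a fork and A1 is not conditioned on; A4 is a collider and its descendant A5 is conditioned on, which opens it; A3 is a fork and A3 is not conditioned on — no node blocks this path, so it is active.
Path 4: A2 ← A0 → A6
  A0 is a fork here and A0 is conditioned on, so the path is blocked at A0.
Because an active path exists, A2 and A6 are not d-separated.

No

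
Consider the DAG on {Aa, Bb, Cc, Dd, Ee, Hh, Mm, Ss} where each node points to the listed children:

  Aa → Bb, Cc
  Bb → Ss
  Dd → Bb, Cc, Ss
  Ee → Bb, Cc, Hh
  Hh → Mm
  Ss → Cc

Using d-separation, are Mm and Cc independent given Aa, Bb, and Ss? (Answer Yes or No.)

We examine all 6 paths between Mm and Cc:
Path 1: Mm ← Hh ← Ee → Bb → Ss ← Dd → Cc
  Bb is a chain here and Bb is conditioned on, so the path is blocked at Bb.
Path 2: Mm ← Hh ← Ee → Bb → Ss → Cc
  Bb is a chain here and Bb is conditioned on, so the path is blocked at Bb.
Path 3: Mm ← Hh ← Ee → Bb ← Dd → Ss → Cc
  Ss is a chain here and Ss is conditioned on, so the path is blocked at Ss.
Path 4: Mm ← Hh ← Ee → Bb ← Dd → Cc
  Hh is a chain and Hh is not conditioned on; Ee is a fork and Ee is not conditioned on; Bb is a collider and Bb is conditioned on, which opens it; Dd is a fork and Dd is not conditioned on — no node blocks this path, so it is active.
Path 5: Mm ← Hh ← Ee → Bb ← Aa → Cc
  Aa is a fork here and Aa is conditioned on, so the path is blocked at Aa.
Path 6: Mm ← Hh ← Ee → Cc
  Hh is a chain and Hh is not conditioned on; Ee is a fork and Ee is not conditioned on — no node blocks this path, so it is active.
At least one path is unblocked, so d-separation fails.

No — Mm and Cc are not d-separated given {Aa, Bb, Ss}.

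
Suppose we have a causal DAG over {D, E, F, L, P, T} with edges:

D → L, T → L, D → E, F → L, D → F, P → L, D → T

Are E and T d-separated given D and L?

Enumerating the 3 paths from E to T and testing each for blocking by {D, L}:
Path 1: E ← D → L ← T
  D is a fork here and D is conditioned on, so the path is blocked at D.
Path 2: E ← D → F → L ← T
  D is a fork here and D is conditioned on, so the path is blocked at D.
Path 3: E ← D → T
  D is a fork here and D is conditioned on, so the path is blocked at D.
Every path is blocked, so E and T are d-separated given {D, L}.

Yes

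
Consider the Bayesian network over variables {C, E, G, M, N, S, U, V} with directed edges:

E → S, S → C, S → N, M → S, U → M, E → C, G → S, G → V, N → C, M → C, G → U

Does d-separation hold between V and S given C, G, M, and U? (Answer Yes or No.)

Yes

5 paths connect V and S; each must be blocked for d-separation to hold:
Path 1: V ← G → U → M → C ← E → S
  G is a fork here and G is conditioned on, so the path is blocked at G.
Path 2: V ← G → U → M → C ← S
  G is a fork here and G is conditioned on, so the path is blocked at G.
Path 3: V ← G → U → M → C ← N ← S
  G is a fork here and G is conditioned on, so the path is blocked at G.
Path 4: V ← G → U → M → S
  G is a fork here and G is conditioned on, so the path is blocked at G.
Path 5: V ← G → S
  G is a fork here and G is conditioned on, so the path is blocked at G.
Since every path is blocked, d-separation holds.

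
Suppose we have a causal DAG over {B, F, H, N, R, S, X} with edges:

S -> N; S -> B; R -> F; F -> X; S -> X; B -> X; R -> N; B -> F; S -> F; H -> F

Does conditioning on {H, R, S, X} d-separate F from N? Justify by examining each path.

Yes

We examine all 6 paths between F and N:
  1. F ← B → X ← S → N — B:fork[open]; X:collider[open]; S:fork[blocks] ⇒ blocked
  2. F ← B ← S → N — B:chain[open]; S:fork[blocks] ⇒ blocked
  3. F → X ← B ← S → N — X:collider[open]; B:chain[open]; S:fork[blocks] ⇒ blocked
  4. F → X ← S → N — X:collider[open]; S:fork[blocks] ⇒ blocked
  5. F ← R → N — R:fork[blocks] ⇒ blocked
  6. F ← S → N — S:fork[blocks] ⇒ blocked
Since every path is blocked, d-separation holds.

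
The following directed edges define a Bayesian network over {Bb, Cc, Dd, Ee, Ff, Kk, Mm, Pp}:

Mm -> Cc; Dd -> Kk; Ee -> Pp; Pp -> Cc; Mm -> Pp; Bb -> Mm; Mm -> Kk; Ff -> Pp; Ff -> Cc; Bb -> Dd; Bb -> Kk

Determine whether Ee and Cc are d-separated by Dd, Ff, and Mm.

Enumerating the 3 paths from Ee to Cc and testing each for blocking by {Dd, Ff, Mm}:
Path 1: Ee → Pp ← Mm → Cc
  Pp is a collider here and neither Pp nor any of its descendants is conditioned on, so the collider stays closed — the path is blocked at Pp.
Path 2: Ee → Pp ← Ff → Cc
  Pp is a collider here and neither Pp nor any of its descendants is conditioned on, so the collider stays closed — the path is blocked at Pp.
Path 3: Ee → Pp → Cc
  Pp is a chain and Pp is not conditioned on — no node blocks this path, so it is active.
At least one path is unblocked, so d-separation fails.

No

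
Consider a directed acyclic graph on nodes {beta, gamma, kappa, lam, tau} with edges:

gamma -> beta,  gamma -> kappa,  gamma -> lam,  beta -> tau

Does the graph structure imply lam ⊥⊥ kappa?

The only undirected path from lam to kappa is:
  1. lam ← gamma → kappa — gamma:fork[open] ⇒ active
At least one path is unblocked, so d-separation fails.

No — lam and kappa are not d-separated given ∅.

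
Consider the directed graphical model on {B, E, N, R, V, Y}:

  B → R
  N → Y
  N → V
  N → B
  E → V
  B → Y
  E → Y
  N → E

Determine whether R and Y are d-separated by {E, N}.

Enumerating the 4 paths from R to Y and testing each for blocking by {E, N}:
Path 1: R ← B ← N → E → Y
  N is a fork here and N is conditioned on, so the path is blocked at N.
Path 2: R ← B ← N → Y
  N is a fork here and N is conditioned on, so the path is blocked at N.
Path 3: R ← B ← N → V ← E → Y
  N is a fork here and N is conditioned on, so the path is blocked at N.
Path 4: R ← B → Y
  B is a fork and B is not conditioned on — no node blocks this path, so it is active.
Since the path R ← B → Y is active, R and Y are not d-separated given {E, N}.

No — R and Y are not d-separated given {E, N}.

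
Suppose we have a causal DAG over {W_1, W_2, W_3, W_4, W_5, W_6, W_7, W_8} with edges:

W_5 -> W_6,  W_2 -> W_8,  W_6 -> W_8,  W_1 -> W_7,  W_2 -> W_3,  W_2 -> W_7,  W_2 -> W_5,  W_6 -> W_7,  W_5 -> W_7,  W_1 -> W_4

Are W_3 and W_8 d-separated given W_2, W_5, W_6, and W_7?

5 paths connect W_3 and W_8; each must be blocked for d-separation to hold:
Path 1: W_3 ← W_2 → W_8
  W_2 is a fork here and W_2 is conditioned on, so the path is blocked at W_2.
Path 2: W_3 ← W_2 → W_5 → W_6 → W_8
  W_2 is a fork here and W_2 is conditioned on, so the path is blocked at W_2.
Path 3: W_3 ← W_2 → W_5 → W_7 ← W_6 → W_8
  W_2 is a fork here and W_2 is conditioned on, so the path is blocked at W_2.
Path 4: W_3 ← W_2 → W_7 ← W_6 → W_8
  W_2 is a fork here and W_2 is conditioned on, so the path is blocked at W_2.
Path 5: W_3 ← W_2 → W_7 ← W_5 → W_6 → W_8
  W_2 is a fork here and W_2 is conditioned on, so the path is blocked at W_2.
Since every path is blocked, d-separation holds.

Yes — W_3 and W_8 are d-separated given {W_2, W_5, W_6, W_7}.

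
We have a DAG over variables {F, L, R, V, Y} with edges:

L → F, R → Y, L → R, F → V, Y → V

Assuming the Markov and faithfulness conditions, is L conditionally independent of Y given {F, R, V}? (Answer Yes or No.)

Yes

2 paths connect L and Y; each must be blocked for d-separation to hold:
Path 1: L → R → Y
  R is a chain here and R is conditioned on, so the path is blocked at R.
Path 2: L → F → V ← Y
  F is a chain here and F is conditioned on, so the path is blocked at F.
All paths are blocked; L ⊥ Y | {F, R, V} holds.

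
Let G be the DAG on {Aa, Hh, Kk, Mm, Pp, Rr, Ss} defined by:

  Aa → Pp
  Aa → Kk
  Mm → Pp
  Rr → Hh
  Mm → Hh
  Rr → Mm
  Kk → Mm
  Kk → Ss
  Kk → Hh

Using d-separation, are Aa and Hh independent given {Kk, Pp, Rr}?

We examine all 6 paths between Aa and Hh:
Path 1: Aa → Kk → Hh
  Kk is a chain here and Kk is conditioned on, so the path is blocked at Kk.
Path 2: Aa → Kk → Mm → Hh
  Kk is a chain here and Kk is conditioned on, so the path is blocked at Kk.
Path 3: Aa → Kk → Mm ← Rr → Hh
  Kk is a chain here and Kk is conditioned on, so the path is blocked at Kk.
Path 4: Aa → Pp ← Mm → Hh
  Pp is a collider and Pp is conditioned on, which opens it; Mm is a fork and Mm is not conditioned on — no node blocks this path, so it is active.
Path 5: Aa → Pp ← Mm ← Kk → Hh
  Kk is a fork here and Kk is conditioned on, so the path is blocked at Kk.
Path 6: Aa → Pp ← Mm ← Rr → Hh
  Rr is a fork here and Rr is conditioned on, so the path is blocked at Rr.
Since the path Aa → Pp ← Mm → Hh is active, Aa and Hh are not d-separated given {Kk, Pp, Rr}.

No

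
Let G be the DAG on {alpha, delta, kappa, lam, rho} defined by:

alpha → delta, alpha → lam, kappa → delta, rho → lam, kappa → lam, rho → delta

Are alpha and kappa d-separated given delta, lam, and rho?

Enumerating the 4 paths from alpha to kappa and testing each for blocking by {delta, lam, rho}:
Path 1: alpha → lam ← kappa
  lam is a collider and lam is conditioned on, which opens it — no node blocks this path, so it is active.
Path 2: alpha → lam ← rho → delta ← kappa
  rho is a fork here and rho is conditioned on, so the path is blocked at rho.
Path 3: alpha → delta ← kappa
  delta is a collider and delta is conditioned on, which opens it — no node blocks this path, so it is active.
Path 4: alpha → delta ← rho → lam ← kappa
  rho is a fork here and rho is conditioned on, so the path is blocked at rho.
At least one path is unblocked, so d-separation fails.

No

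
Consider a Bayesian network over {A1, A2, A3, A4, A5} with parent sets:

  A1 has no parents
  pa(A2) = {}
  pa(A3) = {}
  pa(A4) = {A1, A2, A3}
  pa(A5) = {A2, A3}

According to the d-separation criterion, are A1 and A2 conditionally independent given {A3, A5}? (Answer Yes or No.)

Yes

2 paths connect A1 and A2; each must be blocked for d-separation to hold:
Path 1: A1 → A4 ← A3 → A5 ← A2
  A4 is a collider here and neither A4 nor any of its descendants is conditioned on, so the collider stays closed — the path is blocked at A4.
Path 2: A1 → A4 ← A2
  A4 is a collider here and neither A4 nor any of its descendants is conditioned on, so the collider stays closed — the path is blocked at A4.
Every path is blocked, so A1 and A2 are d-separated given {A3, A5}.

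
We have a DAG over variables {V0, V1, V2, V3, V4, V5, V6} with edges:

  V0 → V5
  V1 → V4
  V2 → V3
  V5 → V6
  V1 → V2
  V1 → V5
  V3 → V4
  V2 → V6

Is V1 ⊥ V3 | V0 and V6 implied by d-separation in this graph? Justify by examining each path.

There are 3 undirected paths between V1 and V3; checking each against the conditioning set {V0, V6}:
Path 1: V1 → V5 → V6 ← V2 → V3
  V5 is a chain and V5 is not conditioned on; V6 is a collider and V6 is conditioned on, which opens it; V2 is a fork and V2 is not conditioned on — no node blocks this path, so it is active.
Path 2: V1 → V4 ← V3
  V4 is a collider here and neither V4 nor any of its descendants is conditioned on, so the collider stays closed — the path is blocked at V4.
Path 3: V1 → V2 → V3
  V2 is a chain and V2 is not conditioned on — no node blocks this path, so it is active.
Because an active path exists, V1 and V3 are not d-separated.

No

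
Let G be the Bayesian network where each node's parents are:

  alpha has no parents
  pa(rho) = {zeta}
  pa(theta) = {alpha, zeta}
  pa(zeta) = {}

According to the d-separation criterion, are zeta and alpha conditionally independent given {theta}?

No

There is one path between zeta and alpha:
Path 1: zeta → theta ← alpha
  theta is a collider and theta is conditioned on, which opens it — no node blocks this path, so it is active.
Since the path zeta → theta ← alpha is active, zeta and alpha are not d-separated given {theta}.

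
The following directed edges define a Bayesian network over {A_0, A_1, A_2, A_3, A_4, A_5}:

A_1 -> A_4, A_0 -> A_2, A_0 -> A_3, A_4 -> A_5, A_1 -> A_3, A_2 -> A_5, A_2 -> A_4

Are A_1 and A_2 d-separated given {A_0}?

Yes

There are 3 undirected paths between A_1 and A_2; checking each against the conditioning set {A_0}:
  1. A_1 → A_4 → A_5 ← A_2 — A_4:chain[open]; A_5:collider[blocks] ⇒ blocked
  2. A_1 → A_4 ← A_2 — A_4:collider[blocks] ⇒ blocked
  3. A_1 → A_3 ← A_0 → A_2 — A_3:collider[blocks]; A_0:fork[blocks] ⇒ blocked
All paths are blocked; A_1 ⊥ A_2 | {A_0} holds.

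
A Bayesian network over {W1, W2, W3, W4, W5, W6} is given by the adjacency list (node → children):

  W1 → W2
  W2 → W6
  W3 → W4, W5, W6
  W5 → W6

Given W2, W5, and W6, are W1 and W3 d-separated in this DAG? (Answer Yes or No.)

Yes — W1 and W3 are d-separated given {W2, W5, W6}.

There are 2 undirected paths between W1 and W3; checking each against the conditioning set {W2, W5, W6}:
Path 1: W1 → W2 → W6 ← W5 ← W3
  W2 is a chain here and W2 is conditioned on, so the path is blocked at W2.
Path 2: W1 → W2 → W6 ← W3
  W2 is a chain here and W2 is conditioned on, so the path is blocked at W2.
All paths are blocked; W1 ⊥ W3 | {W2, W5, W6} holds.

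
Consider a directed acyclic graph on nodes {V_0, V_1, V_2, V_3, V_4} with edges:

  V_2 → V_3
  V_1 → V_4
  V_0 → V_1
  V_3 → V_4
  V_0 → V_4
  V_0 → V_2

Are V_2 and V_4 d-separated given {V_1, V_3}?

There are 3 undirected paths between V_2 and V_4; checking each against the conditioning set {V_1, V_3}:
Path 1: V_2 ← V_0 → V_1 → V_4
  V_1 is a chain here and V_1 is conditioned on, so the path is blocked at V_1.
Path 2: V_2 ← V_0 → V_4
  V_0 is a fork and V_0 is not conditioned on — no node blocks this path, so it is active.
Path 3: V_2 → V_3 → V_4
  V_3 is a chain here and V_3 is conditioned on, so the path is blocked at V_3.
Because an active path exists, V_2 and V_4 are not d-separated.

No — V_2 and V_4 are not d-separated given {V_1, V_3}.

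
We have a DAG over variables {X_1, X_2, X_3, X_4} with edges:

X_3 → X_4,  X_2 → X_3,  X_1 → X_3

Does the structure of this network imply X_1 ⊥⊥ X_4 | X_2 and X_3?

Yes

Only one path connects X_1 and X_4:
  1. X_1 → X_3 → X_4 — X_3:chain[blocks] ⇒ blocked
Since every path is blocked, d-separation holds.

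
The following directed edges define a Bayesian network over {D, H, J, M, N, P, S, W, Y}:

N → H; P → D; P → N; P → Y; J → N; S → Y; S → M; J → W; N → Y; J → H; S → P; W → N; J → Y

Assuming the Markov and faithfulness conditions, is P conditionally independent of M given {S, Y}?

Enumerating the 6 paths from P to M and testing each for blocking by {S, Y}:
  1. P → Y ← S → M — Y:collider[open]; S:fork[blocks] ⇒ blocked
  2. P → N → Y ← S → M — N:chain[open]; Y:collider[open]; S:fork[blocks] ⇒ blocked
  3. P → N ← W ← J → Y ← S → M — N:collider[open]; W:chain[open]; J:fork[open]; Y:collider[open]; S:fork[blocks] ⇒ blocked
  4. P → N ← J → Y ← S → M — N:collider[open]; J:fork[open]; Y:collider[open]; S:fork[blocks] ⇒ blocked
  5. P → N → H ← J → Y ← S → M — N:chain[open]; H:collider[blocks]; J:fork[open]; Y:collider[open]; S:fork[blocks] ⇒ blocked
  6. P ← S → M — S:fork[blocks] ⇒ blocked
All paths are blocked; P ⊥ M | {S, Y} holds.

Yes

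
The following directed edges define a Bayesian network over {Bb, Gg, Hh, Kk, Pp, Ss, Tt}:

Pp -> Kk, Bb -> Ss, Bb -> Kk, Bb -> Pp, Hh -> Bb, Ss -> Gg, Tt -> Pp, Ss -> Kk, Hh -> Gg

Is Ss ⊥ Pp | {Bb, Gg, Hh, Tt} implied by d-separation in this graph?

We examine all 6 paths between Ss and Pp:
Path 1: Ss ← Bb → Kk ← Pp
  Bb is a fork here and Bb is conditioned on, so the path is blocked at Bb.
Path 2: Ss ← Bb → Pp
  Bb is a fork here and Bb is conditioned on, so the path is blocked at Bb.
Path 3: Ss → Kk ← Bb → Pp
  Kk is a collider here and neither Kk nor any of its descendants is conditioned on, so the collider stays closed — the path is blocked at Kk.
Path 4: Ss → Kk ← Pp
  Kk is a collider here and neither Kk nor any of its descendants is conditioned on, so the collider stays closed — the path is blocked at Kk.
Path 5: Ss → Gg ← Hh → Bb → Kk ← Pp
  Hh is a fork here and Hh is conditioned on, so the path is blocked at Hh.
Path 6: Ss → Gg ← Hh → Bb → Pp
  Hh is a fork here and Hh is conditioned on, so the path is blocked at Hh.
Every path is blocked, so Ss and Pp are d-separated given {Bb, Gg, Hh, Tt}.

Yes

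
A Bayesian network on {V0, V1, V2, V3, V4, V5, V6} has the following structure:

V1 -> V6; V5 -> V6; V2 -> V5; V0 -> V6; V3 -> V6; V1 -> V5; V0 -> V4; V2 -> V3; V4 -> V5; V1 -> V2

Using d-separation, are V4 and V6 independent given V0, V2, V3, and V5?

6 paths connect V4 and V6; each must be blocked for d-separation to hold:
  1. V4 ← V0 → V6 — V0:fork[blocks] ⇒ blocked
  2. V4 → V5 ← V1 → V6 — V5:collider[open]; V1:fork[open] ⇒ active
  3. V4 → V5 ← V1 → V2 → V3 → V6 — V5:collider[open]; V1:fork[open]; V2:chain[blocks]; V3:chain[blocks] ⇒ blocked
  4. V4 → V5 → V6 — V5:chain[blocks] ⇒ blocked
  5. V4 → V5 ← V2 → V3 → V6 — V5:collider[open]; V2:fork[blocks]; V3:chain[blocks] ⇒ blocked
  6. V4 → V5 ← V2 ← V1 → V6 — V5:collider[open]; V2:chain[blocks]; V1:fork[open] ⇒ blocked
Because an active path exists, V4 and V6 are not d-separated.

No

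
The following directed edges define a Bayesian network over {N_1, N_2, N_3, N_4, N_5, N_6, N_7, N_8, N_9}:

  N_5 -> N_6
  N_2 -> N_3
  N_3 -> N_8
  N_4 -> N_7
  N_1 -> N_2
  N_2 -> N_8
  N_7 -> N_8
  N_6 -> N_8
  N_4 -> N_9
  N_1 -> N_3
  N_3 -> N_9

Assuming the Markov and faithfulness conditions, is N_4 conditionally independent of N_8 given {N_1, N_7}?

Yes — N_4 and N_8 are d-separated given {N_1, N_7}.

We examine all 4 paths between N_4 and N_8:
  1. N_4 → N_9 ← N_3 ← N_1 → N_2 → N_8 — N_9:collider[blocks]; N_3:chain[open]; N_1:fork[blocks]; N_2:chain[open] ⇒ blocked
  2. N_4 → N_9 ← N_3 → N_8 — N_9:collider[blocks]; N_3:fork[open] ⇒ blocked
  3. N_4 → N_9 ← N_3 ← N_2 → N_8 — N_9:collider[blocks]; N_3:chain[open]; N_2:fork[open] ⇒ blocked
  4. N_4 → N_7 → N_8 — N_7:chain[blocks] ⇒ blocked
Since every path is blocked, d-separation holds.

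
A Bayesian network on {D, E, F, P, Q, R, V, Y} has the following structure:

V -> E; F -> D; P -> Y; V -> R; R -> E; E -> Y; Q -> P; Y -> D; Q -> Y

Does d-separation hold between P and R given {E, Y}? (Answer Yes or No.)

Yes

We examine all 4 paths between P and R:
Path 1: P → Y ← E ← R
  E is a chain here and E is conditioned on, so the path is blocked at E.
Path 2: P → Y ← E ← V → R
  E is a chain here and E is conditioned on, so the path is blocked at E.
Path 3: P ← Q → Y ← E ← R
  E is a chain here and E is conditioned on, so the path is blocked at E.
Path 4: P ← Q → Y ← E ← V → R
  E is a chain here and E is conditioned on, so the path is blocked at E.
Since every path is blocked, d-separation holds.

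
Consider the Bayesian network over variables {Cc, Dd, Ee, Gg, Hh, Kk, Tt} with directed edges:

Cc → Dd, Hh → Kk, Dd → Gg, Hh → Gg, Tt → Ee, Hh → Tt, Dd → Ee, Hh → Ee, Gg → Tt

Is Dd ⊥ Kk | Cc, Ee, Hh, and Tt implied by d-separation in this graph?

Yes — Dd and Kk are d-separated given {Cc, Ee, Hh, Tt}.

Enumerating the 6 paths from Dd to Kk and testing each for blocking by {Cc, Ee, Hh, Tt}:
Path 1: Dd → Ee ← Tt ← Gg ← Hh → Kk
  Tt is a chain here and Tt is conditioned on, so the path is blocked at Tt.
Path 2: Dd → Ee ← Tt ← Hh → Kk
  Tt is a chain here and Tt is conditioned on, so the path is blocked at Tt.
Path 3: Dd → Ee ← Hh → Kk
  Hh is a fork here and Hh is conditioned on, so the path is blocked at Hh.
Path 4: Dd → Gg → Tt → Ee ← Hh → Kk
  Tt is a chain here and Tt is conditioned on, so the path is blocked at Tt.
Path 5: Dd → Gg → Tt ← Hh → Kk
  Hh is a fork here and Hh is conditioned on, so the path is blocked at Hh.
Path 6: Dd → Gg ← Hh → Kk
  Hh is a fork here and Hh is conditioned on, so the path is blocked at Hh.
All paths are blocked; Dd ⊥ Kk | {Cc, Ee, Hh, Tt} holds.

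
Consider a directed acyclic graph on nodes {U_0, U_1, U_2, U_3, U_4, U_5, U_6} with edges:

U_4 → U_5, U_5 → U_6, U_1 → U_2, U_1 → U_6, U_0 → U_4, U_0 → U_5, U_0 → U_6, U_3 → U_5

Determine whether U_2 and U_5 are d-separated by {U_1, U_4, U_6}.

Yes

There are 3 undirected paths between U_2 and U_5; checking each against the conditioning set {U_1, U_4, U_6}:
Path 1: U_2 ← U_1 → U_6 ← U_0 → U_4 → U_5
  U_1 is a fork here and U_1 is conditioned on, so the path is blocked at U_1.
Path 2: U_2 ← U_1 → U_6 ← U_0 → U_5
  U_1 is a fork here and U_1 is conditioned on, so the path is blocked at U_1.
Path 3: U_2 ← U_1 → U_6 ← U_5
  U_1 is a fork here and U_1 is conditioned on, so the path is blocked at U_1.
Since every path is blocked, d-separation holds.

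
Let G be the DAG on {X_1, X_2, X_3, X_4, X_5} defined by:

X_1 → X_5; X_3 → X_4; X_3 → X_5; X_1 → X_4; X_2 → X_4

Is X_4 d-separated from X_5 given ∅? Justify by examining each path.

Enumerating the 2 paths from X_4 to X_5 and testing each for blocking by ∅:
  1. X_4 ← X_3 → X_5 — X_3:fork[open] ⇒ active
  2. X_4 ← X_1 → X_5 — X_1:fork[open] ⇒ active
At least one path is unblocked, so d-separation fails.

No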